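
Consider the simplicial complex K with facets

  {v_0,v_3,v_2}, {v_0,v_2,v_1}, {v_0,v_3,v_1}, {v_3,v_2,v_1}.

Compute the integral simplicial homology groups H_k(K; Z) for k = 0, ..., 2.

Fix the vertex order v_0 < v_1 < v_2 < v_3 and write every simplex with vertices in increasing order. Then dim K = 2 and the simplices of K are:

  0-simplices (4): [v_0], [v_1], [v_2], [v_3]
  1-simplices (6): [v_0,v_1], [v_0,v_2], [v_0,v_3], [v_1,v_2], [v_1,v_3], [v_2,v_3]
  2-simplices (4): [v_0,v_1,v_2], [v_0,v_1,v_3], [v_0,v_2,v_3], [v_1,v_2,v_3]

so the chain groups are C_0 ≅ Z^4, C_1 ≅ Z^6, C_2 ≅ Z^4.

Boundary ∂_1: C_1 → C_0 maps an edge to its endpoints' difference, ∂[p,q] = q − p. For instance
  ∂[v_0,v_1] = [v_1] − [v_0].
As a 4×6 matrix over Z this has rank 3, with invariant factors (1,1,1).

Boundary ∂_2: C_2 → C_1 maps a triangle to the signed sum of its edges. For instance
  ∂[v_0,v_2,v_3] = [v_2,v_3] − [v_0,v_3] + [v_0,v_2],
  ∂[v_0,v_1,v_2] = [v_1,v_2] − [v_0,v_2] + [v_0,v_1].
As a 6×4 matrix over Z this has rank 3, with invariant factors (1,1,1).

Reading off H_k = ker ∂_k / im ∂_{k+1}:

  H_0: rank C_0 − rank ∂_1 = 4 − 3 = 1, and the invariant factors of ∂_1 are all 1, so H_0 ≅ Z.
  H_1: rank ker ∂_1 − rank ∂_2 = (6 − 3) − 3 = 0, and the invariant factors of ∂_2 are all 1, so H_1 ≅ 0.
  H_2: rank ker ∂_2 − rank ∂_3 = (4 − 3) − 0 = 1, and there is no ∂_3, so H_2 ≅ Z.

H_0 = Z,  H_1 = 0,  H_2 = Z.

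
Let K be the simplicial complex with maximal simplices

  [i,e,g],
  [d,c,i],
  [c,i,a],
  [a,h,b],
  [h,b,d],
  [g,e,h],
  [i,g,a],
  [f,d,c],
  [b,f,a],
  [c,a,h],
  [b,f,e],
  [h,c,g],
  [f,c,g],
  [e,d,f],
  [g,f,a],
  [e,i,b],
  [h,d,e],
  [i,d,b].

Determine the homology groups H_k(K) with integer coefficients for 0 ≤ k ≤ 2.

Order the vertices as a < b < c < d < e < f < g < h < i. Listing each simplex with vertices in this order, K has dimension 2 with simplices:

  0-simplices (9): a, b, c, d, e, f, g, h, i
  1-simplices (27): ab, ac, af, ag, ah, ai, bd, be, bf, bh, bi, cd, cf, cg, ch, ci, de, df, dh, di, ef, eg, eh, ei, fg, gh, gi
  2-simplices (18): abf, abh, ach, aci, afg, agi, bdh, bdi, bef, bei, cdf, cdi, cfg, cgh, def, deh, egh, egi

so the chain groups are C_0 ≅ Z^9, C_1 ≅ Z^27, C_2 ≅ Z^18.

The boundary map ∂_1: C_1 → C_0 maps an edge to its endpoints' difference, ∂[p,q] = q − p. For instance
  ∂ef = f − e.
The resulting 9×27 matrix has rank 8, and its Smith normal form has invariant factors (1,1,1,1,1,1,1,1).

∂_2: C_2 → C_1 acts by ∂[p,q,r] = [q,r] − [p,r] + [p,q]. For instance
  ∂cgh = gh − ch + cg,
  ∂bei = ei − bi + be.
As a 27×18 matrix over Z this has rank 18, with invariant factors (1,1,1,1,1,1,1,1,1,1,1,1,1,1,1,1,1,2).

From H_k ≅ ker(∂_k) / im(∂_{k+1}) we obtain:

  H_0: rank C_0 − rank ∂_1 = 9 − 8 = 1, and the invariant factors of ∂_1 are all 1, so H_0 = Z.
  H_1: rank ker ∂_1 − rank ∂_2 = (27 − 8) − 18 = 1, and ∂_2 has invariant factor 2 > 1, so H_1 = Z ⊕ Z/2.
  H_2: rank ker ∂_2 − rank ∂_3 = (18 − 18) − 0 = 0, and there is no ∂_3, so H_2 = 0.

H_0 ≅ Z,  H_1 ≅ Z ⊕ Z/2,  H_2 = 0.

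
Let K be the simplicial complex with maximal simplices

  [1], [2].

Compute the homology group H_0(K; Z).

H_0 ≅ Z^2.

Take the total order 1 < 2 on the vertex set. Then K (dimension 0) consists of the simplices:

  0-simplices (2): [1], [2]

giving chain groups C_0 ≅ Z^2.

From H_k ≅ ker(∂_k) / im(∂_{k+1}) we obtain:

  H_0: rank C_0 − rank ∂_1 = 2 − 0 = 2, and there is no ∂_1, so H_0 = Z^2.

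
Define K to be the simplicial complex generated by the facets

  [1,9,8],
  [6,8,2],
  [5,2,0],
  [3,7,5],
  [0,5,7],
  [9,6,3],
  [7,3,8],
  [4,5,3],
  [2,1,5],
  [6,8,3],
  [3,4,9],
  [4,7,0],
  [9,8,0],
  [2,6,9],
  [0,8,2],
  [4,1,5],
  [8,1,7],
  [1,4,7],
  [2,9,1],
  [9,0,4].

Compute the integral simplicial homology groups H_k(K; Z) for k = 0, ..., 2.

H_0 ≅ Z,  H_1 ≅ Z ⊕ Z/2,  H_2 = 0.

Take the total order 0 < 1 < 2 < 3 < 4 < 5 < 6 < 7 < 8 < 9 on the vertex set. Then K (dimension 2) consists of the simplices:

  0-simplices (10): [0], [1], [2], [3], [4], [5], [6], [7], [8], [9]
  1-simplices (30): (30 of them)
  2-simplices (20): (20 of them)

so the chain groups are C_0 ≅ Z^10, C_1 ≅ Z^30, C_2 ≅ Z^20.

The boundary map ∂_1: C_1 → C_0 is given by ∂[p,q] = [q] − [p]. For instance
  ∂[8,9] = [9] − [8].
This gives a 10×30 integer matrix of rank 9; reducing to Smith normal form yields diagonal entries (1,1,1,1,1,1,1,1,1).

The boundary map ∂_2: C_2 → C_1 acts by ∂[p,q,r] = [q,r] − [p,r] + [p,q]. For instance
  ∂[0,2,5] = [2,5] − [0,5] + [0,2],
  ∂[3,6,9] = [6,9] − [3,9] + [3,6].
The 30×20 boundary matrix has rank 20 and Smith normal form diag(1,1,1,1,1,1,1,1,1,1,1,1,1,1,1,1,1,1,1,2).

From H_k ≅ ker(∂_k) / im(∂_{k+1}) we obtain:

  H_0: rank C_0 − rank ∂_1 = 10 − 9 = 1, and the invariant factors of ∂_1 are all 1, so H_0 ≅ Z.
  H_1: rank ker ∂_1 − rank ∂_2 = (30 − 9) − 20 = 1, and ∂_2 has invariant factor 2 > 1, so H_1 ≅ Z ⊕ Z/2.
  H_2: rank ker ∂_2 − rank ∂_3 = (20 − 20) − 0 = 0, and there is no ∂_3, so H_2 ≅ 0.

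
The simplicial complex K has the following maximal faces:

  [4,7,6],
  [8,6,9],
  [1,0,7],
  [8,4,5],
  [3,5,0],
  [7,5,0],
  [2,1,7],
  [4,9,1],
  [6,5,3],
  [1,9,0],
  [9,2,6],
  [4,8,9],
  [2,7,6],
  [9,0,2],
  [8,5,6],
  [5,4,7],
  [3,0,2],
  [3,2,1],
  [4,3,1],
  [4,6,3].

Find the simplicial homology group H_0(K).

Order the vertices as 0 < 1 < 2 < 3 < 4 < 5 < 6 < 7 < 8 < 9. Listing each simplex with vertices in this order, K has dimension 2 with simplices:

  0-simplices (10): [0], [1], [2], [3], [4], [5], [6], [7], [8], [9]
  1-simplices (30): (30 of them)
  2-simplices (20): (20 of them)

Hence C_0 ≅ Z^10, C_1 ≅ Z^30, C_2 ≅ Z^20.

Boundary ∂_1: C_1 → C_0 is given by ∂[p,q] = [q] − [p]. For instance
  ∂[0,2] = [2] − [0].
The 10×30 boundary matrix has rank 9 and Smith normal form diag(1,1,1,1,1,1,1,1,1).

The boundary map ∂_2: C_2 → C_1 acts by ∂[p,q,r] = [q,r] − [p,r] + [p,q]. For instance
  ∂[0,3,5] = [3,5] − [0,5] + [0,3],
  ∂[1,2,7] = [2,7] − [1,7] + [1,2].
As a 30×20 matrix over Z this has rank 20, with invariant factors (1,1,1,1,1,1,1,1,1,1,1,1,1,1,1,1,1,1,1,2).

Reading off H_k = ker ∂_k / im ∂_{k+1}:

  H_0: rank C_0 − rank ∂_1 = 10 − 9 = 1, and the invariant factors of ∂_1 are all 1, so H_0 = Z.

(K is a triangulation of the Klein bottle.)

H_0 ≅ Z.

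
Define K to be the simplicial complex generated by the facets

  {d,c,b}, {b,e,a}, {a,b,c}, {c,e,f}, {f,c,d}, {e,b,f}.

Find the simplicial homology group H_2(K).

We work with the vertex ordering a < b < c < d < e < f. The simplices of K, each written with vertices in increasing order, are:

  0-simplices (6): a, b, c, d, e, f
  1-simplices (12): ab, ac, ae, bc, bd, be, bf, cd, ce, cf, df, ef
  2-simplices (6): abc, abe, bcd, bef, cdf, cef

giving chain groups C_0 ≅ Z^6, C_1 ≅ Z^12, C_2 ≅ Z^6.

The boundary map ∂_1: C_1 → C_0 maps an edge to its endpoints' difference, ∂[p,q] = q − p. For instance
  ∂ef = f − e.
As a 6×12 matrix over Z this has rank 5, with invariant factors (1,1,1,1,1).

Boundary ∂_2: C_2 → C_1 sends each 2-simplex [p,q,r] to [q,r] − [p,r] + [p,q]. For instance
  ∂abc = bc − ac + ab,
  ∂cdf = df − cf + cd.
The resulting 12×6 matrix has rank 6, and its Smith normal form has invariant factors (1,1,1,1,1,1).

Computing H_k = (kernel of ∂_k) / (image of ∂_{k+1}):

  H_2: rank ker ∂_2 − rank ∂_3 = (6 − 6) − 0 = 0, and there is no ∂_3, so H_2 = 0.

H_2 = 0.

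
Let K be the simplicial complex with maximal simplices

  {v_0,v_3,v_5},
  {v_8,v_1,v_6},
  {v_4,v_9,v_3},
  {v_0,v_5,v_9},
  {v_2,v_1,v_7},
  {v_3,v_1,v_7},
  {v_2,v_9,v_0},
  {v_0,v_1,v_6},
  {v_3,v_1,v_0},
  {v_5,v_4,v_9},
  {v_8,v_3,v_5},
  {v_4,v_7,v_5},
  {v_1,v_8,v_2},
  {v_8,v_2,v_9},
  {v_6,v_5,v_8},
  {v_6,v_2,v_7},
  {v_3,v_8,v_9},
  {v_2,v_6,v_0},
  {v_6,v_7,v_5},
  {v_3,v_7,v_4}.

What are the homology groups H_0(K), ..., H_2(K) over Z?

H_0 ≅ Z,  H_1 ≅ Z ⊕ Z_2,  H_2 = 0.

Order the vertices as v_0 < v_1 < v_2 < v_3 < v_4 < v_5 < v_6 < v_7 < v_8 < v_9. Listing each simplex with vertices in this order, K has dimension 2 with simplices:

  0-simplices (10): [v_0], [v_1], [v_2], [v_3], [v_4], [v_5], [v_6], [v_7], [v_8], [v_9]
  1-simplices (30): (30 of them)
  2-simplices (20): (20 of them)

Hence C_0 ≅ Z^10, C_1 ≅ Z^30, C_2 ≅ Z^20.

Boundary ∂_1: C_1 → C_0 maps an edge to its endpoints' difference, ∂[p,q] = q − p. For instance
  ∂[v_5,v_7] = [v_7] − [v_5].
The resulting 10×30 matrix has rank 9, and its Smith normal form has invariant factors (1,1,1,1,1,1,1,1,1).

∂_2: C_2 → C_1 acts by ∂[p,q,r] = [q,r] − [p,r] + [p,q]. For instance
  ∂[v_4,v_5,v_9] = [v_5,v_9] − [v_4,v_9] + [v_4,v_5],
  ∂[v_1,v_2,v_8] = [v_2,v_8] − [v_1,v_8] + [v_1,v_2].
This gives a 30×20 integer matrix of rank 20; reducing to Smith normal form yields diagonal entries (1,1,1,1,1,1,1,1,1,1,1,1,1,1,1,1,1,1,1,2).

Computing H_k = (kernel of ∂_k) / (image of ∂_{k+1}):

  H_0: rank C_0 − rank ∂_1 = 10 − 9 = 1, and the invariant factors of ∂_1 are all 1, so H_0 = Z.
  H_1: rank ker ∂_1 − rank ∂_2 = (30 − 9) − 20 = 1, and ∂_2 has invariant factor 2 > 1, so H_1 = Z ⊕ Z_2.
  H_2: rank ker ∂_2 − rank ∂_3 = (20 − 20) − 0 = 0, and there is no ∂_3, so H_2 = 0.

(K is a triangulation of the Klein bottle.)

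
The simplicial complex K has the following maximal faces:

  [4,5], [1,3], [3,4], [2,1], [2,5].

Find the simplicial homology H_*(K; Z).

H_0 ≅ Z,  H_1 ≅ Z.

Fix the vertex order 1 < 2 < 3 < 4 < 5 and write every simplex with vertices in increasing order. Then dim K = 1 and the simplices of K are:

  0-simplices (5): [1], [2], [3], [4], [5]
  1-simplices (5): [1,2], [1,3], [2,5], [3,4], [4,5]

giving chain groups C_0 ≅ Z^5, C_1 ≅ Z^5.

The boundary map ∂_1: C_1 → C_0 maps an edge to its endpoints' difference, ∂[p,q] = q − p. For instance
  ∂[2,5] = [5] − [2].
As a 5×5 matrix over Z this has rank 4, with invariant factors (1,1,1,1).

Now H_k = ker ∂_k / im ∂_{k+1}, so:

  H_0: rank C_0 − rank ∂_1 = 5 − 4 = 1, and the invariant factors of ∂_1 are all 1, so H_0 ≅ Z.
  H_1: rank ker ∂_1 − rank ∂_2 = (5 − 4) − 0 = 1, and there is no ∂_2, so H_1 ≅ Z.

As a check, the Euler characteristic is 5 − 5 = 0, which agrees with 1 − 1 = 0.
(K is a triangulation of the circle S^1.)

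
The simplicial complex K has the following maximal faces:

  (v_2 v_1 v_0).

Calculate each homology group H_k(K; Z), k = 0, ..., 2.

H_0 ≅ Z,  H_1 = 0,  H_2 = 0.

Fix the vertex order v_0 < v_1 < v_2 and write every simplex with vertices in increasing order. Then dim K = 2 and the simplices of K are:

  0-simplices (3): [v_0], [v_1], [v_2]
  1-simplices (3): [v_0,v_1], [v_0,v_2], [v_1,v_2]
  2-simplices (1): [v_0,v_1,v_2]

Hence C_0 ≅ Z^3, C_1 ≅ Z^3, C_2 ≅ Z^1.

Boundary ∂_1: C_1 → C_0 sends each edge [p,q] (with p < q) to q − p. For instance
  ∂[v_0,v_1] = [v_1] − [v_0].
The resulting 3×3 matrix has rank 2, and its Smith normal form has invariant factors (1,1).

Boundary ∂_2: C_2 → C_1 sends each 2-simplex [p,q,r] to [q,r] − [p,r] + [p,q]. For instance
  ∂[v_0,v_1,v_2] = [v_1,v_2] − [v_0,v_2] + [v_0,v_1].
As a 3×1 matrix over Z this has rank 1, with invariant factors (1).

Now H_k = ker ∂_k / im ∂_{k+1}, so:

  H_0: rank C_0 − rank ∂_1 = 3 − 2 = 1, and the invariant factors of ∂_1 are all 1, so H_0 = Z.
  H_1: rank ker ∂_1 − rank ∂_2 = (3 − 2) − 1 = 0, and the invariant factors of ∂_2 are all 1, so H_1 = 0.
  H_2: rank ker ∂_2 − rank ∂_3 = (1 − 1) − 0 = 0, and there is no ∂_3, so H_2 = 0.

As a check, the Euler characteristic is 3 − 3 + 1 = 1, which agrees with 1 − 0 + 0 = 1.
(K is a triangulation of the 2-simplex.)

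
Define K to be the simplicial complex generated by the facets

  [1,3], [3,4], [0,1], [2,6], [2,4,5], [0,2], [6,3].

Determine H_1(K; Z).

H_1 ≅ Z^2.

Order the vertices as 0 < 1 < 2 < 3 < 4 < 5 < 6. Listing each simplex with vertices in this order, K has dimension 2 with simplices:

  0-simplices (7): [0], [1], [2], [3], [4], [5], [6]
  1-simplices (9): [0,1], [0,2], [1,3], [2,4], [2,5], [2,6], [3,4], [3,6], [4,5]
  2-simplices (1): [2,4,5]

so the chain groups are C_0 ≅ Z^7, C_1 ≅ Z^9, C_2 ≅ Z^1.

The boundary map ∂_1: C_1 → C_0 maps an edge to its endpoints' difference, ∂[p,q] = q − p.
This gives a 7×9 integer matrix of rank 6; reducing to Smith normal form yields diagonal entries (1,1,1,1,1,1).

The boundary map ∂_2: C_2 → C_1 sends each 2-simplex [p,q,r] to [q,r] − [p,r] + [p,q]. For instance
  ∂[2,4,5] = [4,5] − [2,5] + [2,4].
As a 9×1 matrix over Z this has rank 1, with invariant factors (1).

Reading off H_k = ker ∂_k / im ∂_{k+1}:

  H_1: rank ker ∂_1 − rank ∂_2 = (9 − 6) − 1 = 2, and the invariant factors of ∂_2 are all 1, so H_1 = Z^2.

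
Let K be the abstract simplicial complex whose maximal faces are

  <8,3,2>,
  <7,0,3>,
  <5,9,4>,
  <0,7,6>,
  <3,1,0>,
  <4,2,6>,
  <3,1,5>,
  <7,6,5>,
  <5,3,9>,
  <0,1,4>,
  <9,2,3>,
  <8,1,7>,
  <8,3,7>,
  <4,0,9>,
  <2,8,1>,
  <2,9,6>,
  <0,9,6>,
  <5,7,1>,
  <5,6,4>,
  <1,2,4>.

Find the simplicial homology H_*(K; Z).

K has 10 vertices, 30 edges, 20 triangles.
rank ∂_0 = 0, rank ∂_1 = 9 ⇒ b_0 = 10 − 0 − 9 = 1; all invariant factors of ∂_1 are 1 so no torsion. So H_0 = Z.
rank ∂_1 = 9, rank ∂_2 = 20 ⇒ b_1 = 30 − 9 − 20 = 1; ∂_2 has invariant factor(s) [2] giving torsion. So H_1 = Z × Z/2.
rank ∂_2 = 20, rank ∂_3 = 0 ⇒ b_2 = 20 − 20 − 0 = 0. So H_2 = 0.

H_0 ≅ Z,  H_1 ≅ Z × Z/2,  H_2 = 0.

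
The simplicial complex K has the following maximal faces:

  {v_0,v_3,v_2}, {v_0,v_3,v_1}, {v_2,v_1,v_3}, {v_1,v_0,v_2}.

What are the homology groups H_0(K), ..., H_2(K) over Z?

H_0 = Z,  H_1 = 0,  H_2 = Z.

Fix the vertex order v_0 < v_1 < v_2 < v_3 and write every simplex with vertices in increasing order. Then dim K = 2 and the simplices of K are:

  0-simplices (4): [v_0], [v_1], [v_2], [v_3]
  1-simplices (6): [v_0,v_1], [v_0,v_2], [v_0,v_3], [v_1,v_2], [v_1,v_3], [v_2,v_3]
  2-simplices (4): [v_0,v_1,v_2], [v_0,v_1,v_3], [v_0,v_2,v_3], [v_1,v_2,v_3]

giving chain groups C_0 ≅ Z^4, C_1 ≅ Z^6, C_2 ≅ Z^4.

The boundary map ∂_1: C_1 → C_0 sends each edge [p,q] (with p < q) to q − p. For instance
  ∂[v_2,v_3] = [v_3] − [v_2].
The resulting 4×6 matrix has rank 3, and its Smith normal form has invariant factors (1,1,1).

The boundary map ∂_2: C_2 → C_1 maps a triangle to the signed sum of its edges. For instance
  ∂[v_0,v_1,v_2] = [v_1,v_2] − [v_0,v_2] + [v_0,v_1],
  ∂[v_0,v_2,v_3] = [v_2,v_3] − [v_0,v_3] + [v_0,v_2].
The 6×4 boundary matrix has rank 3 and Smith normal form diag(1,1,1).

From H_k ≅ ker(∂_k) / im(∂_{k+1}) we obtain:

  H_0: rank C_0 − rank ∂_1 = 4 − 3 = 1, and the invariant factors of ∂_1 are all 1, so H_0 ≅ Z.
  H_1: rank ker ∂_1 − rank ∂_2 = (6 − 3) − 3 = 0, and the invariant factors of ∂_2 are all 1, so H_1 ≅ 0.
  H_2: rank ker ∂_2 − rank ∂_3 = (4 − 3) − 0 = 1, and there is no ∂_3, so H_2 ≅ Z.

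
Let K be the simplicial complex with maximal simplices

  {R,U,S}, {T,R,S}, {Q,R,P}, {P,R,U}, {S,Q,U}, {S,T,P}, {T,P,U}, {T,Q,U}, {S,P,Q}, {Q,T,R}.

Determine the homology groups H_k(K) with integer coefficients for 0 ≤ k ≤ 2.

Order the vertices as P < Q < R < S < T < U. Listing each simplex with vertices in this order, K has dimension 2 with simplices:

  0-simplices (6): P, Q, R, S, T, U
  1-simplices (15): PQ, PR, PS, PT, PU, QR, QS, QT, QU, RS, RT, RU, ST, SU, TU
  2-simplices (10): PQR, PQS, PRU, PST, PTU, QRT, QSU, QTU, RST, RSU

Hence C_0 ≅ Z^6, C_1 ≅ Z^15, C_2 ≅ Z^10.

∂_1: C_1 → C_0 is given by ∂[p,q] = [q] − [p].
As a 6×15 matrix over Z this has rank 5, with invariant factors (1,1,1,1,1).

Boundary ∂_2: C_2 → C_1 sends each 2-simplex [p,q,r] to [q,r] − [p,r] + [p,q]. For instance
  ∂QSU = SU − QU + QS,
  ∂PRU = RU − PU + PR.
As a 15×10 matrix over Z this has rank 10, with invariant factors (1,1,1,1,1,1,1,1,1,2).

Now H_k = ker ∂_k / im ∂_{k+1}, so:

  H_0: rank C_0 − rank ∂_1 = 6 − 5 = 1, and the invariant factors of ∂_1 are all 1, so H_0 ≅ Z.
  H_1: rank ker ∂_1 − rank ∂_2 = (15 − 5) − 10 = 0, and ∂_2 has invariant factor 2 > 1, so H_1 ≅ Z/2.
  H_2: rank ker ∂_2 − rank ∂_3 = (10 − 10) − 0 = 0, and there is no ∂_3, so H_2 ≅ 0.

As a check, the Euler characteristic is 6 − 15 + 10 = 1, which agrees with 1 − 0 + 0 = 1.
(K is a triangulation of the real projective plane RP^2.)

H_0 = Z,  H_1 = Z/2,  H_2 = 0.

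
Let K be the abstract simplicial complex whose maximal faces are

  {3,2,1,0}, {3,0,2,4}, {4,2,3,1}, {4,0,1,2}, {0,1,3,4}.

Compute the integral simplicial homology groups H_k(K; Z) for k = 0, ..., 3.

Take the total order 0 < 1 < 2 < 3 < 4 on the vertex set. Then K (dimension 3) consists of the simplices:

  0-simplices (5): [0], [1], [2], [3], [4]
  1-simplices (10): [0,1], [0,2], [0,3], [0,4], [1,2], [1,3], [1,4], [2,3], [2,4], [3,4]
  2-simplices (10): [0,1,2], [0,1,3], [0,1,4], [0,2,3], [0,2,4], [0,3,4], [1,2,3], [1,2,4], [1,3,4], [2,3,4]
  3-simplices (5): [0,1,2,3], [0,1,2,4], [0,1,3,4], [0,2,3,4], [1,2,3,4]

Hence C_0 ≅ Z^5, C_1 ≅ Z^10, C_2 ≅ Z^10, C_3 ≅ Z^5.

The boundary map ∂_1: C_1 → C_0 sends each edge [p,q] (with p < q) to q − p. For instance
  ∂[1,4] = [4] − [1].
The resulting 5×10 matrix has rank 4, and its Smith normal form has invariant factors (1,1,1,1).

∂_2: C_2 → C_1 sends each 2-simplex [p,q,r] to [q,r] − [p,r] + [p,q]. For instance
  ∂[0,1,3] = [1,3] − [0,3] + [0,1],
  ∂[2,3,4] = [3,4] − [2,4] + [2,3].
This gives a 10×10 integer matrix of rank 6; reducing to Smith normal form yields diagonal entries (1,1,1,1,1,1).

The boundary map ∂_3: C_3 → C_2 sends each 3-simplex σ to the alternating sum Σ_i (−1)^i (σ with its i-th vertex removed). For instance
  ∂[0,1,2,3] = [1,2,3] − [0,2,3] + [0,1,3] − [0,1,2],
  ∂[1,2,3,4] = [2,3,4] − [1,3,4] + [1,2,4] − [1,2,3].
This gives a 10×5 integer matrix of rank 4; reducing to Smith normal form yields diagonal entries (1,1,1,1).

Reading off H_k = ker ∂_k / im ∂_{k+1}:

  H_0: rank C_0 − rank ∂_1 = 5 − 4 = 1, and the invariant factors of ∂_1 are all 1, so H_0 = Z.
  H_1: rank ker ∂_1 − rank ∂_2 = (10 − 4) − 6 = 0, and the invariant factors of ∂_2 are all 1, so H_1 = 0.
  H_2: rank ker ∂_2 − rank ∂_3 = (10 − 6) − 4 = 0, and the invariant factors of ∂_3 are all 1, so H_2 = 0.
  H_3: rank ker ∂_3 − rank ∂_4 = (5 − 4) − 0 = 1, and there is no ∂_4, so H_3 = Z.

As a check, the Euler characteristic is 5 − 10 + 10 − 5 = 0, which agrees with 1 − 0 + 0 − 1 = 0.

H_0 = Z,  H_1 = 0,  H_2 = 0,  H_3 = Z.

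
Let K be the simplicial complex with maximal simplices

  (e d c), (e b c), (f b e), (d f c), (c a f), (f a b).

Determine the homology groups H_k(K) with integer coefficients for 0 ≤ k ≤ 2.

H_0 = Z,  H_1 = Z,  H_2 = 0.

We work with the vertex ordering a < b < c < d < e < f. The simplices of K, each written with vertices in increasing order, are:

  0-simplices (6): a, b, c, d, e, f
  1-simplices (12): ab, ac, af, bc, be, bf, cd, ce, cf, de, df, ef
  2-simplices (6): abf, acf, bce, bef, cde, cdf

Hence C_0 ≅ Z^6, C_1 ≅ Z^12, C_2 ≅ Z^6.

The boundary map ∂_1: C_1 → C_0 sends each edge [p,q] (with p < q) to q − p. For instance
  ∂be = e − b.
The resulting 6×12 matrix has rank 5, and its Smith normal form has invariant factors (1,1,1,1,1).

∂_2: C_2 → C_1 sends each 2-simplex [p,q,r] to [q,r] − [p,r] + [p,q]. For instance
  ∂cdf = df − cf + cd,
  ∂bce = ce − be + bc.
This gives a 12×6 integer matrix of rank 6; reducing to Smith normal form yields diagonal entries (1,1,1,1,1,1).

From H_k ≅ ker(∂_k) / im(∂_{k+1}) we obtain:

  H_0: rank C_0 − rank ∂_1 = 6 − 5 = 1, and the invariant factors of ∂_1 are all 1, so H_0 ≅ Z.
  H_1: rank ker ∂_1 − rank ∂_2 = (12 − 5) − 6 = 1, and the invariant factors of ∂_2 are all 1, so H_1 ≅ Z.
  H_2: rank ker ∂_2 − rank ∂_3 = (6 − 6) − 0 = 0, and there is no ∂_3, so H_2 ≅ 0.

As a check, the Euler characteristic is 6 − 12 + 6 = 0, which agrees with 1 − 1 + 0 = 0.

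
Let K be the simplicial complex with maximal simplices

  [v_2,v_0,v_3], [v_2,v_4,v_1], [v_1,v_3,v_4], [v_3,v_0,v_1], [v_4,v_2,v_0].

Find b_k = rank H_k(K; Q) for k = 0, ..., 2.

We work with the vertex ordering v_0 < v_1 < v_2 < v_3 < v_4. The simplices of K, each written with vertices in increasing order, are:

  0-simplices (5): [v_0], [v_1], [v_2], [v_3], [v_4]
  1-simplices (10): [v_0,v_1], [v_0,v_2], [v_0,v_3], [v_0,v_4], [v_1,v_2], [v_1,v_3], [v_1,v_4], [v_2,v_3], [v_2,v_4], [v_3,v_4]
  2-simplices (5): [v_0,v_1,v_3], [v_0,v_2,v_3], [v_0,v_2,v_4], [v_1,v_2,v_4], [v_1,v_3,v_4]

giving chain groups C_0 ≅ Z^5, C_1 ≅ Z^10, C_2 ≅ Z^5.

The boundary map ∂_1: C_1 → C_0 sends each edge [p,q] (with p < q) to q − p. For instance
  ∂[v_0,v_3] = [v_3] − [v_0].
This gives a 5×10 integer matrix of rank 4; reducing to Smith normal form yields diagonal entries (1,1,1,1).

∂_2: C_2 → C_1 maps a triangle to the signed sum of its edges. For instance
  ∂[v_1,v_3,v_4] = [v_3,v_4] − [v_1,v_4] + [v_1,v_3],
  ∂[v_0,v_1,v_3] = [v_1,v_3] − [v_0,v_3] + [v_0,v_1].
The 10×5 boundary matrix has rank 5 and Smith normal form diag(1,1,1,1,1).

From H_k ≅ ker(∂_k) / im(∂_{k+1}) we obtain:

  H_0: rank C_0 − rank ∂_1 = 5 − 4 = 1, and the invariant factors of ∂_1 are all 1, so H_0 ≅ Z.
  H_1: rank ker ∂_1 − rank ∂_2 = (10 − 4) − 5 = 1, and the invariant factors of ∂_2 are all 1, so H_1 ≅ Z.
  H_2: rank ker ∂_2 − rank ∂_3 = (5 − 5) − 0 = 0, and there is no ∂_3, so H_2 ≅ 0.

(K is a triangulation of the Möbius band.)

Hence the Betti numbers are b_0 = 1, b_1 = 1, b_2 = 0.

b_0 = 1, b_1 = 1, b_2 = 0.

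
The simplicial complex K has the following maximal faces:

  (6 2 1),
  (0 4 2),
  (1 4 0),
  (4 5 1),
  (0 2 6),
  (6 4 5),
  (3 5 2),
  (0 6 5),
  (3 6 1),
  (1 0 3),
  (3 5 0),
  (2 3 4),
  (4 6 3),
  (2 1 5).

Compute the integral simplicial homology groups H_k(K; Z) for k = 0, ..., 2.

Order the vertices as 0 < 1 < 2 < 3 < 4 < 5 < 6. Listing each simplex with vertices in this order, K has dimension 2 with simplices:

  0-simplices (7): [0], [1], [2], [3], [4], [5], [6]
  1-simplices (21): [0,1], [0,2], [0,3], [0,4], [0,5], [0,6], [1,2], [1,3], [1,4], [1,5], [1,6], [2,3], [2,4], [2,5], [2,6], [3,4], [3,5], [3,6], [4,5], [4,6], [5,6]
  2-simplices (14): [0,1,3], [0,1,4], [0,2,4], [0,2,6], [0,3,5], [0,5,6], [1,2,5], [1,2,6], [1,3,6], [1,4,5], [2,3,4], [2,3,5], [3,4,6], [4,5,6]

so the chain groups are C_0 ≅ Z^7, C_1 ≅ Z^21, C_2 ≅ Z^14.

Boundary ∂_1: C_1 → C_0 sends each edge [p,q] (with p < q) to q − p.
The resulting 7×21 matrix has rank 6, and its Smith normal form has invariant factors (1,1,1,1,1,1).

∂_2: C_2 → C_1 maps a triangle to the signed sum of its edges. For instance
  ∂[1,3,6] = [3,6] − [1,6] + [1,3],
  ∂[3,4,6] = [4,6] − [3,6] + [3,4].
As a 21×14 matrix over Z this has rank 13, with invariant factors (1,1,1,1,1,1,1,1,1,1,1,1,1).

Now H_k = ker ∂_k / im ∂_{k+1}, so:

  H_0: rank C_0 − rank ∂_1 = 7 − 6 = 1, and the invariant factors of ∂_1 are all 1, so H_0 ≅ Z.
  H_1: rank ker ∂_1 − rank ∂_2 = (21 − 6) − 13 = 2, and the invariant factors of ∂_2 are all 1, so H_1 ≅ Z^2.
  H_2: rank ker ∂_2 − rank ∂_3 = (14 − 13) − 0 = 1, and there is no ∂_3, so H_2 ≅ Z.

H_0 ≅ Z,  H_1 ≅ Z^2,  H_2 ≅ Z.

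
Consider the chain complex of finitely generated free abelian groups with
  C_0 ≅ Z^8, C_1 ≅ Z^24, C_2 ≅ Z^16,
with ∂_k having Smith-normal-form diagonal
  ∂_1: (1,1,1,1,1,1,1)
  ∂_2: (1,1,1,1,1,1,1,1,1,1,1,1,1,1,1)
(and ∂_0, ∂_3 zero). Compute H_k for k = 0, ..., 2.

H_0 ≅ Z,  H_1 ≅ Z^2,  H_2 ≅ Z.

H_0: b_0 = 8 − 0 − 7 = 1; torsion from ∂_1 factors > 1: none. So H_0 ≅ Z.
H_1: b_1 = 24 − 7 − 15 = 2; torsion from ∂_2 factors > 1: none. So H_1 ≅ Z^2.
H_2: b_2 = 16 − 15 − 0 = 1; torsion from ∂_3 factors > 1: none. So H_2 ≅ Z.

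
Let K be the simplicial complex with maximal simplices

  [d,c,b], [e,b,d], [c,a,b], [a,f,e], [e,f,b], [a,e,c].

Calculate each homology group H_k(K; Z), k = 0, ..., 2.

H_0 = Z,  H_1 = Z,  H_2 = 0.

Take the total order a < b < c < d < e < f on the vertex set. Then K (dimension 2) consists of the simplices:

  0-simplices (6): a, b, c, d, e, f
  1-simplices (12): ab, ac, ae, af, bc, bd, be, bf, cd, ce, de, ef
  2-simplices (6): abc, ace, aef, bcd, bde, bef

giving chain groups C_0 ≅ Z^6, C_1 ≅ Z^12, C_2 ≅ Z^6.

∂_1: C_1 → C_0 maps an edge to its endpoints' difference, ∂[p,q] = q − p.
The 6×12 boundary matrix has rank 5 and Smith normal form diag(1,1,1,1,1).

The boundary map ∂_2: C_2 → C_1 acts by ∂[p,q,r] = [q,r] − [p,r] + [p,q]. For instance
  ∂aef = ef − af + ae,
  ∂bcd = cd − bd + bc.
The 12×6 boundary matrix has rank 6 and Smith normal form diag(1,1,1,1,1,1).

Computing H_k = (kernel of ∂_k) / (image of ∂_{k+1}):

  H_0: rank C_0 − rank ∂_1 = 6 − 5 = 1, and the invariant factors of ∂_1 are all 1, so H_0 = Z.
  H_1: rank ker ∂_1 − rank ∂_2 = (12 − 5) − 6 = 1, and the invariant factors of ∂_2 are all 1, so H_1 = Z.
  H_2: rank ker ∂_2 − rank ∂_3 = (6 − 6) − 0 = 0, and there is no ∂_3, so H_2 = 0.

(K is a triangulation of the cylinder S^1 x I.)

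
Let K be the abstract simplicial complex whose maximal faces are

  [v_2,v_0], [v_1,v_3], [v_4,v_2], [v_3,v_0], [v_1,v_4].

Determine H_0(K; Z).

H_0 ≅ Z.

Fix the vertex order v_0 < v_1 < v_2 < v_3 < v_4 and write every simplex with vertices in increasing order. Then dim K = 1 and the simplices of K are:

  0-simplices (5): [v_0], [v_1], [v_2], [v_3], [v_4]
  1-simplices (5): [v_0,v_2], [v_0,v_3], [v_1,v_3], [v_1,v_4], [v_2,v_4]

giving chain groups C_0 ≅ Z^5, C_1 ≅ Z^5.

Boundary ∂_1: C_1 → C_0 maps an edge to its endpoints' difference, ∂[p,q] = q − p. For instance
  ∂[v_1,v_3] = [v_3] − [v_1].
This gives a 5×5 integer matrix of rank 4; reducing to Smith normal form yields diagonal entries (1,1,1,1).

Now H_k = ker ∂_k / im ∂_{k+1}, so:

  H_0: rank C_0 − rank ∂_1 = 5 − 4 = 1, and the invariant factors of ∂_1 are all 1, so H_0 = Z.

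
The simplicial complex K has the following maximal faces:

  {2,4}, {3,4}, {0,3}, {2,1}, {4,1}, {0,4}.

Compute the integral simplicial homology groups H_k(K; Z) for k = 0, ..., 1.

H_0 ≅ Z,  H_1 ≅ Z^2.

We work with the vertex ordering 0 < 1 < 2 < 3 < 4. The simplices of K, each written with vertices in increasing order, are:

  0-simplices (5): [0], [1], [2], [3], [4]
  1-simplices (6): [0,3], [0,4], [1,2], [1,4], [2,4], [3,4]

Hence C_0 ≅ Z^5, C_1 ≅ Z^6.

∂_1: C_1 → C_0 maps an edge to its endpoints' difference, ∂[p,q] = q − p.
The resulting 5×6 matrix has rank 4, and its Smith normal form has invariant factors (1,1,1,1).

From H_k ≅ ker(∂_k) / im(∂_{k+1}) we obtain:

  H_0: rank C_0 − rank ∂_1 = 5 − 4 = 1, and the invariant factors of ∂_1 are all 1, so H_0 ≅ Z.
  H_1: rank ker ∂_1 − rank ∂_2 = (6 − 4) − 0 = 2, and there is no ∂_2, so H_1 ≅ Z^2.

As a check, the Euler characteristic is 5 − 6 = -1, which agrees with 1 − 2 = -1.
(K is a triangulation of a wedge of 2 circles.)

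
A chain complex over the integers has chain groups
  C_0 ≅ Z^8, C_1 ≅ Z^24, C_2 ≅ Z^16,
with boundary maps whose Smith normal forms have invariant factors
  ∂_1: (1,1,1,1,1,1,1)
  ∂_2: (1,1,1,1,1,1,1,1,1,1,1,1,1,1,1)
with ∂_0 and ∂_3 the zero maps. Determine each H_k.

H_0 ≅ Z,  H_1 ≅ Z^2,  H_2 ≅ Z.

H_0: b_0 = 8 − 0 − 7 = 1; torsion from ∂_1 factors > 1: none. So H_0 ≅ Z.
H_1: b_1 = 24 − 7 − 15 = 2; torsion from ∂_2 factors > 1: none. So H_1 ≅ Z^2.
H_2: b_2 = 16 − 15 − 0 = 1; torsion from ∂_3 factors > 1: none. So H_2 ≅ Z.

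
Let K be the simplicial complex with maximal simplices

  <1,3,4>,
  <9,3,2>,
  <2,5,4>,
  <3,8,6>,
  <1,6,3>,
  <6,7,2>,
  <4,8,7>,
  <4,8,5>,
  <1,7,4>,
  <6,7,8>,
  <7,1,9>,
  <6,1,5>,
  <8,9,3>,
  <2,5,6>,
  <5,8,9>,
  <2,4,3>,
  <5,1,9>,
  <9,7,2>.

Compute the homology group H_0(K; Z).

H_0 = Z.

K has 9 vertices, 27 edges, 18 triangles.
rank ∂_0 = 0, rank ∂_1 = 8 ⇒ b_0 = 9 − 0 − 8 = 1; all invariant factors of ∂_1 are 1 so no torsion. So H_0 ≅ Z.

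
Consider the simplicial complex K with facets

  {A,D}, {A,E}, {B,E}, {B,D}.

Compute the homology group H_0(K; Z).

Order the vertices as A < B < D < E. Listing each simplex with vertices in this order, K has dimension 1 with simplices:

  0-simplices (4): A, B, D, E
  1-simplices (4): AD, AE, BD, BE

so the chain groups are C_0 ≅ Z^4, C_1 ≅ Z^4.

The boundary map ∂_1: C_1 → C_0 is given by ∂[p,q] = [q] − [p]. For instance
  ∂BD = D − B.
As a 4×4 matrix over Z this has rank 3, with invariant factors (1,1,1).

Now H_k = ker ∂_k / im ∂_{k+1}, so:

  H_0: rank C_0 − rank ∂_1 = 4 − 3 = 1, and the invariant factors of ∂_1 are all 1, so H_0 = Z.

H_0 ≅ Z.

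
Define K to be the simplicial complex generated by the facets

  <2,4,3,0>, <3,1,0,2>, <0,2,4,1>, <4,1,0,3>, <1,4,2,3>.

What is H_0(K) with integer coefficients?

H_0 ≅ Z.

Fix the vertex order 0 < 1 < 2 < 3 < 4 and write every simplex with vertices in increasing order. Then dim K = 3 and the simplices of K are:

  0-simplices (5): [0], [1], [2], [3], [4]
  1-simplices (10): [0,1], [0,2], [0,3], [0,4], [1,2], [1,3], [1,4], [2,3], [2,4], [3,4]
  2-simplices (10): [0,1,2], [0,1,3], [0,1,4], [0,2,3], [0,2,4], [0,3,4], [1,2,3], [1,2,4], [1,3,4], [2,3,4]
  3-simplices (5): [0,1,2,3], [0,1,2,4], [0,1,3,4], [0,2,3,4], [1,2,3,4]

Hence C_0 ≅ Z^5, C_1 ≅ Z^10, C_2 ≅ Z^10, C_3 ≅ Z^5.

The boundary map ∂_1: C_1 → C_0 is given by ∂[p,q] = [q] − [p]. For instance
  ∂[1,2] = [2] − [1].
The resulting 5×10 matrix has rank 4, and its Smith normal form has invariant factors (1,1,1,1).

∂_2: C_2 → C_1 maps a triangle to the signed sum of its edges. For instance
  ∂[2,3,4] = [3,4] − [2,4] + [2,3],
  ∂[1,2,4] = [2,4] − [1,4] + [1,2].
As a 10×10 matrix over Z this has rank 6, with invariant factors (1,1,1,1,1,1).

The boundary map ∂_3: C_3 → C_2 sends each 3-simplex σ to the alternating sum Σ_i (−1)^i (σ with its i-th vertex removed). For instance
  ∂[0,1,3,4] = [1,3,4] − [0,3,4] + [0,1,4] − [0,1,3],
  ∂[0,2,3,4] = [2,3,4] − [0,3,4] + [0,2,4] − [0,2,3].
The resulting 10×5 matrix has rank 4, and its Smith normal form has invariant factors (1,1,1,1).

From H_k ≅ ker(∂_k) / im(∂_{k+1}) we obtain:

  H_0: rank C_0 − rank ∂_1 = 5 − 4 = 1, and the invariant factors of ∂_1 are all 1, so H_0 = Z.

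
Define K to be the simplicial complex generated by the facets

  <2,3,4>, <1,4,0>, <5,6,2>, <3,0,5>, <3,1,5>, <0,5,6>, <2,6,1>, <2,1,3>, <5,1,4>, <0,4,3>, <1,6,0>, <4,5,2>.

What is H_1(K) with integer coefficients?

H_1 ≅ Z/2.

Take the total order 0 < 1 < 2 < 3 < 4 < 5 < 6 on the vertex set. Then K (dimension 2) consists of the simplices:

  0-simplices (7): [0], [1], [2], [3], [4], [5], [6]
  1-simplices (18): [0,1], [0,3], [0,4], [0,5], [0,6], [1,2], [1,3], [1,4], [1,5], [1,6], [2,3], [2,4], [2,5], [2,6], [3,4], [3,5], [4,5], [5,6]
  2-simplices (12): [0,1,4], [0,1,6], [0,3,4], [0,3,5], [0,5,6], [1,2,3], [1,2,6], [1,3,5], [1,4,5], [2,3,4], [2,4,5], [2,5,6]

Hence C_0 ≅ Z^7, C_1 ≅ Z^18, C_2 ≅ Z^12.

The boundary map ∂_1: C_1 → C_0 is given by ∂[p,q] = [q] − [p].
The resulting 7×18 matrix has rank 6, and its Smith normal form has invariant factors (1,1,1,1,1,1).

∂_2: C_2 → C_1 sends each 2-simplex [p,q,r] to [q,r] − [p,r] + [p,q]. For instance
  ∂[0,1,4] = [1,4] − [0,4] + [0,1],
  ∂[1,3,5] = [3,5] − [1,5] + [1,3].
This gives a 18×12 integer matrix of rank 12; reducing to Smith normal form yields diagonal entries (1,1,1,1,1,1,1,1,1,1,1,2).

Computing H_k = (kernel of ∂_k) / (image of ∂_{k+1}):

  H_1: rank ker ∂_1 − rank ∂_2 = (18 − 6) − 12 = 0, and ∂_2 has invariant factor 2 > 1, so H_1 = Z/2.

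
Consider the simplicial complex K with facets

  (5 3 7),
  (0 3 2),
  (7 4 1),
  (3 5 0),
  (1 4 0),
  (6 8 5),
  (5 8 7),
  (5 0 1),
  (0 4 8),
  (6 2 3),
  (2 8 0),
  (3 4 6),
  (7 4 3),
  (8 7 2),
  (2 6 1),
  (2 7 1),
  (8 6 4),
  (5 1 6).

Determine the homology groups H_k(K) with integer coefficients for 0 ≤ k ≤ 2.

H_0 = Z,  H_1 = Z^2,  H_2 = Z.

K has 9 vertices, 27 edges, 18 triangles.
rank ∂_0 = 0, rank ∂_1 = 8 ⇒ b_0 = 9 − 0 − 8 = 1; all invariant factors of ∂_1 are 1 so no torsion. So H_0 ≅ Z.
rank ∂_1 = 8, rank ∂_2 = 17 ⇒ b_1 = 27 − 8 − 17 = 2; all invariant factors of ∂_2 are 1 so no torsion. So H_1 ≅ Z^2.
rank ∂_2 = 17, rank ∂_3 = 0 ⇒ b_2 = 18 − 17 − 0 = 1. So H_2 ≅ Z.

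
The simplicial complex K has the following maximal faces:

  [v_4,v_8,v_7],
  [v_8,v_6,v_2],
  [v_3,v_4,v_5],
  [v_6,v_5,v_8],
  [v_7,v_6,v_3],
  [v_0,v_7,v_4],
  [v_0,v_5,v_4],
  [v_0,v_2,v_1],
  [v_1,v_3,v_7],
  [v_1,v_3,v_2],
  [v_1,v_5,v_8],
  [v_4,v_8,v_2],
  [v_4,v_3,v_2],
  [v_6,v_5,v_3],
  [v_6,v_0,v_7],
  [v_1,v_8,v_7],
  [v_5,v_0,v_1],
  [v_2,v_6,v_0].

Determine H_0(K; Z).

Fix the vertex order v_0 < v_1 < v_2 < v_3 < v_4 < v_5 < v_6 < v_7 < v_8 and write every simplex with vertices in increasing order. Then dim K = 2 and the simplices of K are:

  0-simplices (9): [v_0], [v_1], [v_2], [v_3], [v_4], [v_5], [v_6], [v_7], [v_8]
  1-simplices (27): (27 of them)
  2-simplices (18): (18 of them)

giving chain groups C_0 ≅ Z^9, C_1 ≅ Z^27, C_2 ≅ Z^18.

The boundary map ∂_1: C_1 → C_0 is given by ∂[p,q] = [q] − [p]. For instance
  ∂[v_0,v_5] = [v_5] − [v_0].
As a 9×27 matrix over Z this has rank 8, with invariant factors (1,1,1,1,1,1,1,1).

The boundary map ∂_2: C_2 → C_1 maps a triangle to the signed sum of its edges. For instance
  ∂[v_2,v_6,v_8] = [v_6,v_8] − [v_2,v_8] + [v_2,v_6],
  ∂[v_3,v_4,v_5] = [v_4,v_5] − [v_3,v_5] + [v_3,v_4].
The resulting 27×18 matrix has rank 17, and its Smith normal form has invariant factors (1,1,1,1,1,1,1,1,1,1,1,1,1,1,1,1,1).

Now H_k = ker ∂_k / im ∂_{k+1}, so:

  H_0: rank C_0 − rank ∂_1 = 9 − 8 = 1, and the invariant factors of ∂_1 are all 1, so H_0 = Z.

H_0 ≅ Z.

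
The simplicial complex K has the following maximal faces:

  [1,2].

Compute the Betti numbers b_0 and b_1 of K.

Fix the vertex order 1 < 2 and write every simplex with vertices in increasing order. Then dim K = 1 and the simplices of K are:

  0-simplices (2): [1], [2]
  1-simplices (1): [1,2]

giving chain groups C_0 ≅ Z^2, C_1 ≅ Z^1.

∂_1: C_1 → C_0 is given by ∂[p,q] = [q] − [p].
The resulting 2×1 matrix has rank 1, and its Smith normal form has invariant factors (1).

Computing H_k = (kernel of ∂_k) / (image of ∂_{k+1}):

  H_0: rank C_0 − rank ∂_1 = 2 − 1 = 1, and the invariant factors of ∂_1 are all 1, so H_0 = Z.
  H_1: rank ker ∂_1 − rank ∂_2 = (1 − 1) − 0 = 0, and there is no ∂_2, so H_1 = 0.

(K is a triangulation of the 1-simplex.)

Hence the Betti numbers are b_0 = 1, b_1 = 0.

b_0 = 1, b_1 = 0.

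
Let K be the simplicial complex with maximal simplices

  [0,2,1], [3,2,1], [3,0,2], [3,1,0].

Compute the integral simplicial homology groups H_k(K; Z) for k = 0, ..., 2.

Order the vertices as 0 < 1 < 2 < 3. Listing each simplex with vertices in this order, K has dimension 2 with simplices:

  0-simplices (4): [0], [1], [2], [3]
  1-simplices (6): [0,1], [0,2], [0,3], [1,2], [1,3], [2,3]
  2-simplices (4): [0,1,2], [0,1,3], [0,2,3], [1,2,3]

giving chain groups C_0 ≅ Z^4, C_1 ≅ Z^6, C_2 ≅ Z^4.

Boundary ∂_1: C_1 → C_0 sends each edge [p,q] (with p < q) to q − p. For instance
  ∂[2,3] = [3] − [2].
The resulting 4×6 matrix has rank 3, and its Smith normal form has invariant factors (1,1,1).

The boundary map ∂_2: C_2 → C_1 maps a triangle to the signed sum of its edges. For instance
  ∂[0,1,3] = [1,3] − [0,3] + [0,1],
  ∂[1,2,3] = [2,3] − [1,3] + [1,2].
The 6×4 boundary matrix has rank 3 and Smith normal form diag(1,1,1).

From H_k ≅ ker(∂_k) / im(∂_{k+1}) we obtain:

  H_0: rank C_0 − rank ∂_1 = 4 − 3 = 1, and the invariant factors of ∂_1 are all 1, so H_0 = Z.
  H_1: rank ker ∂_1 − rank ∂_2 = (6 − 3) − 3 = 0, and the invariant factors of ∂_2 are all 1, so H_1 = 0.
  H_2: rank ker ∂_2 − rank ∂_3 = (4 − 3) − 0 = 1, and there is no ∂_3, so H_2 = Z.

H_0 ≅ Z,  H_1 = 0,  H_2 ≅ Z.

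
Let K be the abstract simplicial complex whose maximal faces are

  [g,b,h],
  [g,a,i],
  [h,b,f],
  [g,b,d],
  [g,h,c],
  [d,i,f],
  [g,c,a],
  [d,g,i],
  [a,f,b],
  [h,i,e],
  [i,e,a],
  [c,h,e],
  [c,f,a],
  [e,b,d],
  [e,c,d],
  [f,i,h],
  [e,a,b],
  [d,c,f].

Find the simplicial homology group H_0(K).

Fix the vertex order a < b < c < d < e < f < g < h < i and write every simplex with vertices in increasing order. Then dim K = 2 and the simplices of K are:

  0-simplices (9): a, b, c, d, e, f, g, h, i
  1-simplices (27): ab, ac, ae, af, ag, ai, bd, be, bf, bg, bh, cd, ce, cf, cg, ch, de, df, dg, di, eh, ei, fh, fi, gh, gi, hi
  2-simplices (18): abe, abf, acf, acg, aei, agi, bde, bdg, bfh, bgh, cde, cdf, ceh, cgh, dfi, dgi, ehi, fhi

giving chain groups C_0 ≅ Z^9, C_1 ≅ Z^27, C_2 ≅ Z^18.

Boundary ∂_1: C_1 → C_0 is given by ∂[p,q] = [q] − [p]. For instance
  ∂af = f − a.
The resulting 9×27 matrix has rank 8, and its Smith normal form has invariant factors (1,1,1,1,1,1,1,1).

∂_2: C_2 → C_1 acts by ∂[p,q,r] = [q,r] − [p,r] + [p,q]. For instance
  ∂bdg = dg − bg + bd,
  ∂aei = ei − ai + ae.
The 27×18 boundary matrix has rank 17 and Smith normal form diag(1,1,1,1,1,1,1,1,1,1,1,1,1,1,1,1,1).

From H_k ≅ ker(∂_k) / im(∂_{k+1}) we obtain:

  H_0: rank C_0 − rank ∂_1 = 9 − 8 = 1, and the invariant factors of ∂_1 are all 1, so H_0 ≅ Z.

H_0 ≅ Z.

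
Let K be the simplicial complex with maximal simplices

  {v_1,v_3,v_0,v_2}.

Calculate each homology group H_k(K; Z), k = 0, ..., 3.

We work with the vertex ordering v_0 < v_1 < v_2 < v_3. The simplices of K, each written with vertices in increasing order, are:

  0-simplices (4): [v_0], [v_1], [v_2], [v_3]
  1-simplices (6): [v_0,v_1], [v_0,v_2], [v_0,v_3], [v_1,v_2], [v_1,v_3], [v_2,v_3]
  2-simplices (4): [v_0,v_1,v_2], [v_0,v_1,v_3], [v_0,v_2,v_3], [v_1,v_2,v_3]
  3-simplices (1): [v_0,v_1,v_2,v_3]

so the chain groups are C_0 ≅ Z^4, C_1 ≅ Z^6, C_2 ≅ Z^4, C_3 ≅ Z^1.

∂_1: C_1 → C_0 is given by ∂[p,q] = [q] − [p].
The resulting 4×6 matrix has rank 3, and its Smith normal form has invariant factors (1,1,1).

∂_2: C_2 → C_1 sends each 2-simplex [p,q,r] to [q,r] − [p,r] + [p,q]. For instance
  ∂[v_0,v_1,v_2] = [v_1,v_2] − [v_0,v_2] + [v_0,v_1],
  ∂[v_0,v_2,v_3] = [v_2,v_3] − [v_0,v_3] + [v_0,v_2].
This gives a 6×4 integer matrix of rank 3; reducing to Smith normal form yields diagonal entries (1,1,1).

∂_3: C_3 → C_2 sends each 3-simplex σ to the alternating sum Σ_i (−1)^i (σ with its i-th vertex removed). For instance
  ∂[v_0,v_1,v_2,v_3] = [v_1,v_2,v_3] − [v_0,v_2,v_3] + [v_0,v_1,v_3] − [v_0,v_1,v_2].
As a 4×1 matrix over Z this has rank 1, with invariant factors (1).

Computing H_k = (kernel of ∂_k) / (image of ∂_{k+1}):

  H_0: rank C_0 − rank ∂_1 = 4 − 3 = 1, and the invariant factors of ∂_1 are all 1, so H_0 = Z.
  H_1: rank ker ∂_1 − rank ∂_2 = (6 − 3) − 3 = 0, and the invariant factors of ∂_2 are all 1, so H_1 = 0.
  H_2: rank ker ∂_2 − rank ∂_3 = (4 − 3) − 1 = 0, and the invariant factors of ∂_3 are all 1, so H_2 = 0.
  H_3: rank ker ∂_3 − rank ∂_4 = (1 − 1) − 0 = 0, and there is no ∂_4, so H_3 = 0.

H_0 = Z,  H_1 = 0,  H_2 = 0,  H_3 = 0.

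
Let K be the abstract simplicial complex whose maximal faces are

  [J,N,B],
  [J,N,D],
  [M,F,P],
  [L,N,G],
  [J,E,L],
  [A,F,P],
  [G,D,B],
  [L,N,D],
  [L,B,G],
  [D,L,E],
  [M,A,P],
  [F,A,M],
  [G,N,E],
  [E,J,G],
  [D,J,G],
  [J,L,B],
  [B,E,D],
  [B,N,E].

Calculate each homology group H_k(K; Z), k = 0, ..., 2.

Take the total order A < B < D < E < F < G < J < L < M < N < P on the vertex set. Then K (dimension 2) consists of the simplices:

  0-simplices (11): A, B, D, E, F, G, J, L, M, N, P
  1-simplices (27): AF, AM, AP, BD, BE, BG, BJ, BL, BN, DE, DG, DJ, DL, DN, EG, EJ, EL, EN, FM, FP, GJ, GL, GN, JL, JN, LN, MP
  2-simplices (18): AFM, AFP, AMP, BDE, BDG, BEN, BGL, BJL, BJN, DEL, DGJ, DJN, DLN, EGJ, EGN, EJL, FMP, GLN

so the chain groups are C_0 ≅ Z^11, C_1 ≅ Z^27, C_2 ≅ Z^18.

Boundary ∂_1: C_1 → C_0 sends each edge [p,q] (with p < q) to q − p. For instance
  ∂DL = L − D.
This gives a 11×27 integer matrix of rank 9; reducing to Smith normal form yields diagonal entries (1,1,1,1,1,1,1,1,1).

The boundary map ∂_2: C_2 → C_1 maps a triangle to the signed sum of its edges. For instance
  ∂FMP = MP − FP + FM,
  ∂DEL = EL − DL + DE.
The 27×18 boundary matrix has rank 16 and Smith normal form diag(1,1,1,1,1,1,1,1,1,1,1,1,1,1,1,1).

Now H_k = ker ∂_k / im ∂_{k+1}, so:

  H_0: rank C_0 − rank ∂_1 = 11 − 9 = 2, and the invariant factors of ∂_1 are all 1, so H_0 = Z^2.
  H_1: rank ker ∂_1 − rank ∂_2 = (27 − 9) − 16 = 2, and the invariant factors of ∂_2 are all 1, so H_1 = Z^2.
  H_2: rank ker ∂_2 − rank ∂_3 = (18 − 16) − 0 = 2, and there is no ∂_3, so H_2 = Z^2.

H_0 = Z^2,  H_1 = Z^2,  H_2 = Z^2.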